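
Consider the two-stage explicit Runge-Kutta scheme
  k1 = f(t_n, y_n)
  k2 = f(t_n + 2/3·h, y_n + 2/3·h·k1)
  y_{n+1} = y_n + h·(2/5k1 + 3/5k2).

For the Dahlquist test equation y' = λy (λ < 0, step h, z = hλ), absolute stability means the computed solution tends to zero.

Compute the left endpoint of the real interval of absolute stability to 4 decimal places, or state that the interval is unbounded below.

z* = -2.5000.

On y'=λy, z=hλ:
  k1=λy_n ⇒ h·k1=z·y_n;  k2=λ(1+2/3z)y_n ⇒ h·k2=z(1+2/3z)y_n
  y_{n+1}/y_n = 1 + 2/5z + 3/5z(1+2/3z) = 1 + z + 2/5z²
  so R(z) = 1 + z + 2/5z².

Find x<0 with |R(x)|<1.
x=-1.41: |R|=0.3852
R=1: x+2/5x²=0 ⇒ x=−5/2=-2.5000; min R=1−1/(4·2/5)=0.3750>−1
Confirm numerically:
  x=-1.888: |R|=0.53782 <1
  x=-1.493: |R|=0.39862 <1
  x=-1.457: |R|=0.39214 <1
  x=-1.155: |R|=0.37861 <1
  x=-2.870: |R|=1.42476 >1
  x=-2.587: |R|=1.09003 >1
  x=-2.565: |R|=1.06669 >1
So |R|<1 on (-2.5000, 0).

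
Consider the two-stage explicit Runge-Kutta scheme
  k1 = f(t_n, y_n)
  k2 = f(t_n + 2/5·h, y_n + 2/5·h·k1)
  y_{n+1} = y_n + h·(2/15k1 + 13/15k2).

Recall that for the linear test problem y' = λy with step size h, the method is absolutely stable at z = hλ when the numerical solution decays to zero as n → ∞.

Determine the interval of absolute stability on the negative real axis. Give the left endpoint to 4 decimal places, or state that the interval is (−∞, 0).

(-2.8846, 0).

On y'=λy, z=hλ:
  k1=λy_n ⇒ h·k1=z·y_n;  k2=λ(1+2/5z)y_n ⇒ h·k2=z(1+2/5z)y_n
  y_{n+1}/y_n = 1 + 2/15z + 13/15z(1+2/5z) = 1 + z + 26/75z²
  R(z) = 1 + z + 26/75z².

Solve |R(x)|<1 on ℝ⁻.
x=-0.79: |R|=0.4264
R=1: x+26/75x²=0 ⇒ x=−75/26=-2.8846; min R=1−1/(4·26/75)=0.2788>−1
Confirm numerically:
  x=-1.541: |R|=0.28222 <1
  x=-1.472: |R|=0.27915 <1
  x=-1.374: |R|=0.28046 <1
  x=-3.350: |R|=1.54047 >1
  x=-3.287: |R|=1.45851 >1
Stable set (-2.8846, 0).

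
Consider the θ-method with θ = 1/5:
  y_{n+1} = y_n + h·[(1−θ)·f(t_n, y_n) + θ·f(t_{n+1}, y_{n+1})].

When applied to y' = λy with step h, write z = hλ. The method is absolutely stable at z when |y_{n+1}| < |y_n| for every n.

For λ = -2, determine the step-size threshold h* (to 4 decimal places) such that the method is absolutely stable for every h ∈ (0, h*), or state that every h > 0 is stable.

(-3.3333,0); λ=-2 ⇒ h* = (10/3)/2 = 1.6667.

Set f=λy, z=hλ:
  y_{n+1} = y_n + z·[4/5·y_n + 1/5·y_{n+1}] ⇒ (1 − 1/5z)y_{n+1} = (1 + 4/5z)y_n
  Hence R(z) = (1 + 4/5z)/(1 − 1/5z).

Find x<0 with |R(x)|<1.
x=-0.49: |R|=0.5537
R=−1: 1+4/5x = −1+1/5x ⇒ -3/5x=2 ⇒ x=2/(-3/5)=-3.3333
Confirm numerically:
  x=-3.050: |R|=0.89441 <1
  x=-1.447: |R|=0.12223 <1
  x=-1.384: |R|=0.08396 <1
  x=-3.612: |R|=1.09707 >1
  x=-3.531: |R|=1.06951 >1
So |R|<1 on (-3.3333, 0).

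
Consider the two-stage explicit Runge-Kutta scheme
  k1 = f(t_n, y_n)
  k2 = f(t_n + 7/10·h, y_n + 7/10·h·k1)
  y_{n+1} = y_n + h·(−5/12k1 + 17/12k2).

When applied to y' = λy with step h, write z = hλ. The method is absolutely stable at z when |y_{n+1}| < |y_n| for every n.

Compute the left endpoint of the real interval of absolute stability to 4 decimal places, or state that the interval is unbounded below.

On y'=λy, z=hλ:
  k1=λy_n ⇒ h·k1=z·y_n;  k2=λ(1+7/10z)y_n ⇒ h·k2=z(1+7/10z)y_n
  y_{n+1}/y_n = 1 − 5/12z + 17/12z(1+7/10z) = 1 + z + 119/120z²
  Hence R(z) = 1 + z + 119/120z².

Find x<0 with |R(x)|<1.
x=-1.35: |R|=1.4573
R=1: x+119/120x²=0 ⇒ x=−120/119=-1.0084; min R=1−1/(4·119/120)=0.7479>−1
Confirm numerically:
  x=-0.726: |R|=0.79668 <1
  x=-0.722: |R|=0.79494 <1
  x=-0.700: |R|=0.78592 <1
  x=-1.447: |R|=1.62936 >1
  x=-1.159: |R|=1.17309 >1
  x=-1.088: |R|=1.08588 >1
Stable set (-1.0084, 0).

z* = -1.0084.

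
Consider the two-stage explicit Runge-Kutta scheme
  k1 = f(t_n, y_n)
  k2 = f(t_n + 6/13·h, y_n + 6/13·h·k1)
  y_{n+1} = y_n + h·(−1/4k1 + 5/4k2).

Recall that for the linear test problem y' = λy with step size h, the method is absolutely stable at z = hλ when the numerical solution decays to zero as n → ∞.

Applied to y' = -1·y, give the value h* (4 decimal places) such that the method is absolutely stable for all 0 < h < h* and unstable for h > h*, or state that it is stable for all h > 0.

On y'=λy, z=hλ:
  k1=λy_n ⇒ h·k1=z·y_n;  k2=λ(1+6/13z)y_n ⇒ h·k2=z(1+6/13z)y_n
  y_{n+1}/y_n = 1 − 1/4z + 5/4z(1+6/13z) = 1 + z + 15/26z²
  ⇒ R(z) = 1 + z + 15/26z².

Boundary: |R(x)|=1, x<0.
x=-0.99: |R|=0.5754
R=1: x+15/26x²=0 ⇒ x=−26/15=-1.7333; min R=1−1/(4·15/26)=0.5667>−1
Confirm numerically:
  x=-1.577: |R|=0.85777 <1
  x=-0.977: |R|=0.57369 <1
  x=-0.784: |R|=0.57061 <1
  x=-2.316: |R|=1.77853 >1
  x=-2.091: |R|=1.43147 >1
  x=-1.939: |R|=1.23007 >1
Interval (-1.7333, 0).

(-1.7333,0); λ=-1 ⇒ h* = (26/15)/1 = 1.7333.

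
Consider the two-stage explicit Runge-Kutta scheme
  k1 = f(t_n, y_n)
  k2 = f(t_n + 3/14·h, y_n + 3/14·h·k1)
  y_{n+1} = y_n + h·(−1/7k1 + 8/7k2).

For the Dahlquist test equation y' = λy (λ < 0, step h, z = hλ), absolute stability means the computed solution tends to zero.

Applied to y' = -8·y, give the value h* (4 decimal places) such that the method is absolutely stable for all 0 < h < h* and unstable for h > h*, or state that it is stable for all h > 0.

Test eqn y'=λy, z=hλ:
  k1=λy_n ⇒ h·k1=z·y_n;  k2=λ(1+3/14z)y_n ⇒ h·k2=z(1+3/14z)y_n
  y_{n+1}/y_n = 1 − 1/7z + 8/7z(1+3/14z) = 1 + z + 12/49z²
  Hence R(z) = 1 + z + 12/49z².

Solve |R(x)|<1 on ℝ⁻.
x=-0.52: |R|=0.5462
R=1: x+12/49x²=0 ⇒ x=−49/12=-4.0833; min R=1−1/(4·12/49)=-0.0208>−1
Confirm numerically:
  x=-4.031: |R|=0.94834 <1
  x=-3.883: |R|=0.80950 <1
  x=-3.237: |R|=0.32908 <1
  x=-1.884: |R|=0.01475 <1
  x=-4.342: |R|=1.27505 >1
  x=-4.259: |R|=1.18322 >1
  x=-4.248: |R|=1.17131 >1
Interval (-4.0833, 0).

(-4.0833,0); λ=-8 ⇒ h* = (49/12)/8 = 0.5104.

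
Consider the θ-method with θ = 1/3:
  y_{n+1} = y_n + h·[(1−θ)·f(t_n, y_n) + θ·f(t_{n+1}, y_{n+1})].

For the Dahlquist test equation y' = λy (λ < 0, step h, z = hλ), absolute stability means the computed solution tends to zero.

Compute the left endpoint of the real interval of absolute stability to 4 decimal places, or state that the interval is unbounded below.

Test eqn y'=λy, z=hλ:
  y_{n+1} = y_n + z·[2/3·y_n + 1/3·y_{n+1}] ⇒ (1 − 1/3z)y_{n+1} = (1 + 2/3z)y_n
  R(z) = (1 + 2/3z)/(1 − 1/3z).

Boundary: |R(x)|=1, x<0.
x=-0.83: |R|=0.3499
R=−1: 1+2/3x = −1+1/3x ⇒ -1/3x=2 ⇒ x=2/(-1/3)=-6.0000
Confirm numerically:
  x=-5.496: |R|=0.94068 <1
  x=-4.424: |R|=0.78772 <1
  x=-2.611: |R|=0.39601 <1
  x=-2.489: |R|=0.36036 <1
  x=-6.514: |R|=1.05403 >1
  x=-6.466: |R|=1.04923 >1
Interval (-6.0000, 0).

z* = -6.0000.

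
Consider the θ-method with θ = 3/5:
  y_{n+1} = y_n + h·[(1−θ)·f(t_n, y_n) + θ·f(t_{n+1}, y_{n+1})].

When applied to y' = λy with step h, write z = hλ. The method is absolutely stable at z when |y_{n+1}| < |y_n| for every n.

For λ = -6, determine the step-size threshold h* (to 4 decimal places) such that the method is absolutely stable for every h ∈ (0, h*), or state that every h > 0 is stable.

Test eqn y'=λy, z=hλ:
  y_{n+1} = y_n + z·[2/5·y_n + 3/5·y_{n+1}] ⇒ (1 − 3/5z)y_{n+1} = (1 + 2/5z)y_n
  R(z) = (1 + 2/5z)/(1 − 3/5z).

Need |R(x)|<1, x<0.
x=-1.38: |R|=0.2451
x=-2: |R|=0.0909
x=-10: |R|=0.4286
x=-100: |R|=0.6393
θ=3/5≥1/2 ⇒ |1+2/5x|<|1−3/5x| ∀x<0 ⇒ unbounded interval.

interval (−∞, 0). Any h>0 works for λ=-6.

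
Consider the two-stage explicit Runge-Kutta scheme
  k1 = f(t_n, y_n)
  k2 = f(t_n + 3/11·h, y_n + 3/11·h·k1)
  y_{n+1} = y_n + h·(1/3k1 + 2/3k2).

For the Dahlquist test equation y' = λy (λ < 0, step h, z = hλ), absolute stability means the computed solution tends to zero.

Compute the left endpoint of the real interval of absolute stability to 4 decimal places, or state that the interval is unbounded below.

z* = -5.5000.

Set f=λy, z=hλ:
  k1=λy_n ⇒ h·k1=z·y_n;  k2=λ(1+3/11z)y_n ⇒ h·k2=z(1+3/11z)y_n
  y_{n+1}/y_n = 1 + 1/3z + 2/3z(1+3/11z) = 1 + z + 2/11z²
  so R(z) = 1 + z + 2/11z².

Boundary: |R(x)|=1, x<0.
x=-1.69: |R|=0.1707
R=1: x+2/11x²=0 ⇒ x=−11/2=-5.5000; min R=1−1/(4·2/11)=-0.3750>−1
Confirm numerically:
  x=-3.950: |R|=0.11318 <1
  x=-3.446: |R|=0.28692 <1
  x=-2.387: |R|=0.35104 <1
  x=-5.898: |R|=1.42680 >1
  x=-5.589: |R|=1.09044 >1
Interval (-5.5000, 0).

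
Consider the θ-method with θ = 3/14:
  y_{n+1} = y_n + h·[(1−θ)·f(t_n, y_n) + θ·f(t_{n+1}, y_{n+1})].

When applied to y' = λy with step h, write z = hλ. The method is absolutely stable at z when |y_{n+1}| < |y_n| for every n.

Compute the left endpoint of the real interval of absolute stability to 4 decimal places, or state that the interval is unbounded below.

z* = -3.5000.

Test eqn y'=λy, z=hλ:
  y_{n+1} = y_n + z·[11/14·y_n + 3/14·y_{n+1}] ⇒ (1 − 3/14z)y_{n+1} = (1 + 11/14z)y_n
  ⇒ R(z) = (1 + 11/14z)/(1 − 3/14z).

Boundary: |R(x)|=1, x<0.
x=-0.43: |R|=0.6063
R=−1: 1+11/14x = −1+3/14x ⇒ -4/7x=2 ⇒ x=2/(-4/7)=-3.5000
Confirm numerically:
  x=-3.279: |R|=0.92583 <1
  x=-2.772: |R|=0.73902 <1
  x=-2.185: |R|=0.48820 <1
  x=-1.997: |R|=0.39853 <1
  x=-4.081: |R|=1.17711 >1
  x=-3.856: |R|=1.11139 >1
  x=-3.718: |R|=1.06933 >1
So |R|<1 on (-3.5000, 0).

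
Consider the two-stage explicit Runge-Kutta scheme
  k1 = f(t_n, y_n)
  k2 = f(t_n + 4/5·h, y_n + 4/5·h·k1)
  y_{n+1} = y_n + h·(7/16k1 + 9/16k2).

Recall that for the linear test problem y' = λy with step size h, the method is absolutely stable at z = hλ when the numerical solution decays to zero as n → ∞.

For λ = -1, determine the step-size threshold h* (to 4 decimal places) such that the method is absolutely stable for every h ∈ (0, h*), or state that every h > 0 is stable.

(-2.2222,0); λ=-1 ⇒ h* = (20/9)/1 = 2.2222.

On y'=λy, z=hλ:
  k1=λy_n ⇒ h·k1=z·y_n;  k2=λ(1+4/5z)y_n ⇒ h·k2=z(1+4/5z)y_n
  y_{n+1}/y_n = 1 + 7/16z + 9/16z(1+4/5z) = 1 + z + 9/20z²
  Hence R(z) = 1 + z + 9/20z².

Find x<0 with |R(x)|<1.
x=-0.48: |R|=0.6237
R=1: x+9/20x²=0 ⇒ x=−20/9=-2.2222; min R=1−1/(4·9/20)=0.4444>−1
Confirm numerically:
  x=-1.663: |R|=0.58151 <1
  x=-1.074: |R|=0.44506 <1
  x=-1.002: |R|=0.44980 <1
  x=-2.666: |R|=1.53240 >1
  x=-2.659: |R|=1.52263 >1
  x=-2.508: |R|=1.32253 >1
Stable set (-2.2222, 0).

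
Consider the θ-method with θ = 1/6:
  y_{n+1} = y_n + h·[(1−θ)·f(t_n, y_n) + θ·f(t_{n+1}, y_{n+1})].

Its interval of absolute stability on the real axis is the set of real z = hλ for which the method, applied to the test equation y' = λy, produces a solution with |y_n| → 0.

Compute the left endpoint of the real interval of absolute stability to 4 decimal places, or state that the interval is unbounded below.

z* = -3.0000.

Test eqn y'=λy, z=hλ:
  y_{n+1} = y_n + z·[5/6·y_n + 1/6·y_{n+1}] ⇒ (1 − 1/6z)y_{n+1} = (1 + 5/6z)y_n
  ⇒ R(z) = (1 + 5/6z)/(1 − 1/6z).

Boundary: |R(x)|=1, x<0.
x=-1.28: |R|=0.0549
R=−1: 1+5/6x = −1+1/6x ⇒ -2/3x=2 ⇒ x=2/(-2/3)=-3.0000
Confirm numerically:
  x=-2.755: |R|=0.88806 <1
  x=-2.607: |R|=0.81736 <1
  x=-1.235: |R|=0.02419 <1
  x=-3.336: |R|=1.14396 >1
  x=-3.103: |R|=1.04526 >1
  x=-3.042: |R|=1.01858 >1
So |R|<1 on (-3.0000, 0).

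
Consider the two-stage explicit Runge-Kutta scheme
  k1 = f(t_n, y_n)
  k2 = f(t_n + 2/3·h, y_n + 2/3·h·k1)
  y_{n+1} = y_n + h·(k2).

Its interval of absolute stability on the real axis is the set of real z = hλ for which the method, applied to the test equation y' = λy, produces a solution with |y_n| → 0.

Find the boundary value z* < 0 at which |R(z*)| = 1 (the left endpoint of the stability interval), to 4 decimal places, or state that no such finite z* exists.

z* = -1.5000.

With y'=λy (z=hλ):
  k1=λy_n ⇒ h·k1=z·y_n;  k2=λ(1+2/3z)y_n ⇒ h·k2=z(1+2/3z)y_n
  y_{n+1}/y_n = 1 + z(1+2/3z) = 1 + z + 2/3z²
  ⇒ R(z) = 1 + z + 2/3z².

Boundary: |R(x)|=1, x<0.
x=-1.25: |R|=0.7917
R=1: x+2/3x²=0 ⇒ x=−3/2=-1.5000; min R=1−1/(4·2/3)=0.6250>−1
Confirm numerically:
  x=-1.322: |R|=0.84312 <1
  x=-1.319: |R|=0.84084 <1
  x=-0.920: |R|=0.64427 <1
  x=-0.707: |R|=0.62623 <1
  x=-2.051: |R|=1.75340 >1
  x=-1.595: |R|=1.10102 >1
Interval (-1.5000, 0).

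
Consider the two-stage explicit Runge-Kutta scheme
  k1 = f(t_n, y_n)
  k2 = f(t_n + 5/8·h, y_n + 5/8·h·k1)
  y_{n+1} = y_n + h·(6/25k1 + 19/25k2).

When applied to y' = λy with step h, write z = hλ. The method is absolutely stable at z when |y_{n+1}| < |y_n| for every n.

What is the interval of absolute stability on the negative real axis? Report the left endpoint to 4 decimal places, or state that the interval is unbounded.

With y'=λy (z=hλ):
  k1=λy_n ⇒ h·k1=z·y_n;  k2=λ(1+5/8z)y_n ⇒ h·k2=z(1+5/8z)y_n
  y_{n+1}/y_n = 1 + 6/25z + 19/25z(1+5/8z) = 1 + z + 19/40z²
  Hence R(z) = 1 + z + 19/40z².

Solve |R(x)|<1 on ℝ⁻.
x=-0.48: |R|=0.6294
R=1: x+19/40x²=0 ⇒ x=−40/19=-2.1053; min R=1−1/(4·19/40)=0.4737>−1
Confirm numerically:
  x=-1.841: |R|=0.76891 <1
  x=-1.451: |R|=0.54907 <1
  x=-1.281: |R|=0.49846 <1
  x=-1.100: |R|=0.47475 <1
  x=-2.493: |R|=1.45915 >1
  x=-2.313: |R|=1.22824 >1
  x=-2.148: |R|=1.04360 >1
Stable set (-2.1053, 0).

(-2.1053, 0).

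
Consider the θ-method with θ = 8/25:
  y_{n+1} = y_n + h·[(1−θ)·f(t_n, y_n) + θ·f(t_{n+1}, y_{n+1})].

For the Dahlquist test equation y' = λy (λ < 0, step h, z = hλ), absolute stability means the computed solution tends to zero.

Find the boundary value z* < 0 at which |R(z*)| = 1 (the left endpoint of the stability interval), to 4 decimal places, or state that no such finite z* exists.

left endpoint -5.5556.

On y'=λy, z=hλ:
  y_{n+1} = y_n + z·[17/25·y_n + 8/25·y_{n+1}] ⇒ (1 − 8/25z)y_{n+1} = (1 + 17/25z)y_n
  Hence R(z) = (1 + 17/25z)/(1 − 8/25z).

Solve |R(x)|<1 on ℝ⁻.
x=-0.85: |R|=0.3318
R=−1: 1+17/25x = −1+8/25x ⇒ -9/25x=2 ⇒ x=2/(-9/25)=-5.5556
Confirm numerically:
  x=-5.188: |R|=0.95026 <1
  x=-4.935: |R|=0.91338 <1
  x=-4.154: |R|=0.78338 <1
  x=-3.390: |R|=0.62606 <1
  x=-6.140: |R|=1.07097 >1
  x=-6.014: |R|=1.05643 >1
Interval (-5.5556, 0).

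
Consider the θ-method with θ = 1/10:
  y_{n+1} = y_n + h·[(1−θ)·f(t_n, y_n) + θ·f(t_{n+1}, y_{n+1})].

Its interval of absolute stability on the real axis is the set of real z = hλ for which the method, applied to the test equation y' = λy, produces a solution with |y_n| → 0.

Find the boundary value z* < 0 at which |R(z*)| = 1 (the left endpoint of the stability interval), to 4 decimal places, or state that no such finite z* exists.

left endpoint -2.5000.

Test eqn y'=λy, z=hλ:
  y_{n+1} = y_n + z·[9/10·y_n + 1/10·y_{n+1}] ⇒ (1 − 1/10z)y_{n+1} = (1 + 9/10z)y_n
  so R(z) = (1 + 9/10z)/(1 − 1/10z).

Need |R(x)|<1, x<0.
x=-0.79: |R|=0.2678
R=−1: 1+9/10x = −1+1/10x ⇒ -4/5x=2 ⇒ x=2/(-4/5)=-2.5000
Confirm numerically:
  x=-2.040: |R|=0.69435 <1
  x=-1.253: |R|=0.11348 <1
  x=-1.099: |R|=0.00982 <1
  x=-3.070: |R|=1.34889 >1
  x=-2.979: |R|=1.29525 >1
  x=-2.817: |R|=1.19786 >1
Stable set (-2.5000, 0).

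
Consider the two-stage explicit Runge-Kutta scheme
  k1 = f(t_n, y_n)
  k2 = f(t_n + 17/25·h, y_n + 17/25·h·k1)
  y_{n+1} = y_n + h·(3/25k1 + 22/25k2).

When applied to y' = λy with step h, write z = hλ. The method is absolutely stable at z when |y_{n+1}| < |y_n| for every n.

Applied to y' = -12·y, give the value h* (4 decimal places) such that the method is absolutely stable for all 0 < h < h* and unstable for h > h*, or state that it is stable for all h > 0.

(-1.6711,0); λ=-12 ⇒ h* = (625/374)/12 = 0.1393.

Test eqn y'=λy, z=hλ:
  k1=λy_n ⇒ h·k1=z·y_n;  k2=λ(1+17/25z)y_n ⇒ h·k2=z(1+17/25z)y_n
  y_{n+1}/y_n = 1 + 3/25z + 22/25z(1+17/25z) = 1 + z + 374/625z²
  Hence R(z) = 1 + z + 374/625z².

Solve |R(x)|<1 on ℝ⁻.
x=-0.94: |R|=0.5887
R=1: x+374/625x²=0 ⇒ x=−625/374=-1.6711; min R=1−1/(4·374/625)=0.5822>−1
Confirm numerically:
  x=-1.343: |R|=0.73630 <1
  x=-1.127: |R|=0.63305 <1
  x=-1.036: |R|=0.60626 <1
  x=-0.823: |R|=0.58231 <1
  x=-2.185: |R|=1.67190 >1
  x=-1.729: |R|=1.05988 >1
Stable set (-1.6711, 0).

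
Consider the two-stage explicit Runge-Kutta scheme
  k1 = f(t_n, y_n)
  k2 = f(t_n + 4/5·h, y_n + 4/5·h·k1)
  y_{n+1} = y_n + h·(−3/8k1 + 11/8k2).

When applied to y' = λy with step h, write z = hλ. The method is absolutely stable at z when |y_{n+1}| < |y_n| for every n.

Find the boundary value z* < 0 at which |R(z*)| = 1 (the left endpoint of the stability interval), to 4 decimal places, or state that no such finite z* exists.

left endpoint -0.9091.

Test eqn y'=λy, z=hλ:
  k1=λy_n ⇒ h·k1=z·y_n;  k2=λ(1+4/5z)y_n ⇒ h·k2=z(1+4/5z)y_n
  y_{n+1}/y_n = 1 − 3/8z + 11/8z(1+4/5z) = 1 + z + 11/10z²
  R(z) = 1 + z + 11/10z².

Find x<0 with |R(x)|<1.
x=-0.9: |R|=0.9910
R=1: x+11/10x²=0 ⇒ x=−10/11=-0.9091; min R=1−1/(4·11/10)=0.7727>−1
Confirm numerically:
  x=-0.887: |R|=0.97845 <1
  x=-0.574: |R|=0.78842 <1
  x=-0.549: |R|=0.78254 <1
  x=-1.457: |R|=1.87813 >1
  x=-0.944: |R|=1.03625 >1
Interval (-0.9091, 0).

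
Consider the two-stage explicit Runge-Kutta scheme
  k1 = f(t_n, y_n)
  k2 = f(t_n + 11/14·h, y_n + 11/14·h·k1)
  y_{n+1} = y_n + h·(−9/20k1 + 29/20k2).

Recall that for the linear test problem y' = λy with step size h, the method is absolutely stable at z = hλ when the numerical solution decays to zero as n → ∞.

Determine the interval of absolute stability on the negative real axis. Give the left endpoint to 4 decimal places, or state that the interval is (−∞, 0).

Test eqn y'=λy, z=hλ:
  k1=λy_n ⇒ h·k1=z·y_n;  k2=λ(1+11/14z)y_n ⇒ h·k2=z(1+11/14z)y_n
  y_{n+1}/y_n = 1 − 9/20z + 29/20z(1+11/14z) = 1 + z + 319/280z²
  R(z) = 1 + z + 319/280z².

Find x<0 with |R(x)|<1.
x=-1.56: |R|=2.2126
R=1: x+319/280x²=0 ⇒ x=−280/319=-0.8777; min R=1−1/(4·319/280)=0.7806>−1
Confirm numerically:
  x=-0.618: |R|=0.81712 <1
  x=-0.563: |R|=0.79812 <1
  x=-0.555: |R|=0.79593 <1
  x=-0.358: |R|=0.78802 <1
  x=-1.440: |R|=1.92242 >1
  x=-1.385: |R|=1.80041 >1
Interval (-0.8777, 0).

(-0.8777, 0).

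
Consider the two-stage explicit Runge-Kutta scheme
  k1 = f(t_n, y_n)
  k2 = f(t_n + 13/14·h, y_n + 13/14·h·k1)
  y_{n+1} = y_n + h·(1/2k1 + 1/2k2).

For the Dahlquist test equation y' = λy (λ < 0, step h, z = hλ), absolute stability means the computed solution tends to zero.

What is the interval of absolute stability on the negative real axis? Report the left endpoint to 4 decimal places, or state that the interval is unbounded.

(-2.1538, 0).

Test eqn y'=λy, z=hλ:
  k1=λy_n ⇒ h·k1=z·y_n;  k2=λ(1+13/14z)y_n ⇒ h·k2=z(1+13/14z)y_n
  y_{n+1}/y_n = 1 + 1/2z + 1/2z(1+13/14z) = 1 + z + 13/28z²
  R(z) = 1 + z + 13/28z².

Boundary: |R(x)|=1, x<0.
x=-0.92: |R|=0.4730
R=1: x+13/28x²=0 ⇒ x=−28/13=-2.1538; min R=1−1/(4·13/28)=0.4615>−1
Confirm numerically:
  x=-1.551: |R|=0.56589 <1
  x=-1.192: |R|=0.46769 <1
  x=-1.107: |R|=0.46196 <1
  x=-2.487: |R|=1.38469 >1
  x=-2.404: |R|=1.27921 >1
So |R|<1 on (-2.1538, 0).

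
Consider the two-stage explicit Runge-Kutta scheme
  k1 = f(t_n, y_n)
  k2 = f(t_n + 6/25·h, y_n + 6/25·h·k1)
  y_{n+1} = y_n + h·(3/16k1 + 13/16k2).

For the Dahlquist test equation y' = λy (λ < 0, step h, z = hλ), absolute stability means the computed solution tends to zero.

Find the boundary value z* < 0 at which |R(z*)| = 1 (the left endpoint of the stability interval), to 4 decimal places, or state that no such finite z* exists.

left endpoint -5.1282.

On y'=λy, z=hλ:
  k1=λy_n ⇒ h·k1=z·y_n;  k2=λ(1+6/25z)y_n ⇒ h·k2=z(1+6/25z)y_n
  y_{n+1}/y_n = 1 + 3/16z + 13/16z(1+6/25z) = 1 + z + 39/200z²
  so R(z) = 1 + z + 39/200z².

Find x<0 with |R(x)|<1.
x=-1.17: |R|=0.0969
R=1: x+39/200x²=0 ⇒ x=−200/39=-5.1282; min R=1−1/(4·39/200)=-0.2821>−1
Confirm numerically:
  x=-3.766: |R|=0.00036 <1
  x=-3.472: |R|=0.12132 <1
  x=-2.271: |R|=0.26530 <1
  x=-5.506: |R|=1.40563 >1
  x=-5.338: |R|=1.21838 >1
So |R|<1 on (-5.1282, 0).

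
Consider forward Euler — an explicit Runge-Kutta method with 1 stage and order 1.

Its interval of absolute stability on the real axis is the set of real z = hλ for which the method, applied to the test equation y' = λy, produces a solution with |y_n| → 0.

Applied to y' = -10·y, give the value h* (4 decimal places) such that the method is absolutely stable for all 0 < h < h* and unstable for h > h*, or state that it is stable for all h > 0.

Set f=λy, z=hλ:
  order 1, 1-stage ⇒ R(z)=1+z
  (e.g. R(-1.04)=-0.04000, |R|=0.04000)

Find x<0 with |R(x)|<1.
x=-1.04: |R|=0.0400
|R(-1.7)|=0.7000 |R(-1.21)|=0.2100 |R(-1.11)|=0.1100
Bisect:
  x_lo=-2.3878 |R|=1.3878  x_hi=-0.1929 |R|=0.8071
  mid=-1.29033 |R|=0.29033 →hi
  mid=-1.83906 |R|=0.83906 →hi
  mid=-2.11343 |R|=1.11343 →lo
  mid=-1.97624 |R|=0.97624 →hi
  mid=-2.04483 |R|=1.04483 →lo
  mid=-2.01054 |R|=1.01054 →lo
  mid=-1.99339 |R|=0.99339 →hi
  ...
  [-2.00009,-1.99996] ⇒ x*=-2.0000
So |R|<1 on (-2.0000, 0).

(-2.0000,0); λ=-10 ⇒ h* = 0.2000.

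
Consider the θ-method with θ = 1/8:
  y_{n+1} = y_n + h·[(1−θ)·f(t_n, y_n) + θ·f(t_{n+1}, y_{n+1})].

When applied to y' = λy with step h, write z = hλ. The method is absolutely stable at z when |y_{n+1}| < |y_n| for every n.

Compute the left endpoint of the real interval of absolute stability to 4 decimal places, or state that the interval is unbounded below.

Test eqn y'=λy, z=hλ:
  y_{n+1} = y_n + z·[7/8·y_n + 1/8·y_{n+1}] ⇒ (1 − 1/8z)y_{n+1} = (1 + 7/8z)y_n
  so R(z) = (1 + 7/8z)/(1 − 1/8z).

Solve |R(x)|<1 on ℝ⁻.
x=-1.72: |R|=0.4156
R=−1: 1+7/8x = −1+1/8x ⇒ -3/4x=2 ⇒ x=2/(-3/4)=-2.6667
Confirm numerically:
  x=-2.460: |R|=0.88145 <1
  x=-1.856: |R|=0.50649 <1
  x=-1.348: |R|=0.15362 <1
  x=-3.128: |R|=1.24874 >1
  x=-2.968: |R|=1.16484 >1
Stable set (-2.6667, 0).

z* = -2.6667.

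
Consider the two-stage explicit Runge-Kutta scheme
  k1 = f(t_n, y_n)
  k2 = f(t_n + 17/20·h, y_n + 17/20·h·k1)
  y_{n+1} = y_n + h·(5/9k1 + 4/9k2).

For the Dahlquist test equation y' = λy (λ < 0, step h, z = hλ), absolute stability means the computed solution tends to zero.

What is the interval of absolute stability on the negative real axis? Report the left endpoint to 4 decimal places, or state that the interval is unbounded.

With y'=λy (z=hλ):
  k1=λy_n ⇒ h·k1=z·y_n;  k2=λ(1+17/20z)y_n ⇒ h·k2=z(1+17/20z)y_n
  y_{n+1}/y_n = 1 + 5/9z + 4/9z(1+17/20z) = 1 + z + 17/45z²
  ⇒ R(z) = 1 + z + 17/45z².

Boundary: |R(x)|=1, x<0.
x=-1.8: |R|=0.4240
R=1: x+17/45x²=0 ⇒ x=−45/17=-2.6471; min R=1−1/(4·17/45)=0.3382>−1
Confirm numerically:
  x=-2.345: |R|=0.73241 <1
  x=-1.538: |R|=0.35561 <1
  x=-1.487: |R|=0.34833 <1
  x=-3.115: |R|=1.55066 >1
  x=-3.060: |R|=1.47736 >1
  x=-2.866: |R|=1.23705 >1
Stable set (-2.6471, 0).

(-2.6471, 0).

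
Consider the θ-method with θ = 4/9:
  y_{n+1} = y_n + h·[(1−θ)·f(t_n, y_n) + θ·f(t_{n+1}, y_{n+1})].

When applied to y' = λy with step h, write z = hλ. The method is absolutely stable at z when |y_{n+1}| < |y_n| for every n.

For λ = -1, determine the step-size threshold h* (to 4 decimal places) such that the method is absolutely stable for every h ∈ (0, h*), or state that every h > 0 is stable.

Test eqn y'=λy, z=hλ:
  y_{n+1} = y_n + z·[5/9·y_n + 4/9·y_{n+1}] ⇒ (1 − 4/9z)y_{n+1} = (1 + 5/9z)y_n
  Hence R(z) = (1 + 5/9z)/(1 − 4/9z).

Boundary: |R(x)|=1, x<0.
x=-1.31: |R|=0.1721
R=−1: 1+5/9x = −1+4/9x ⇒ -1/9x=2 ⇒ x=2/(-1/9)=-18.0000
Confirm numerically:
  x=-16.525: |R|=0.98036 <1
  x=-16.141: |R|=0.97473 <1
  x=-14.143: |R|=0.94118 <1
  x=-18.375: |R|=1.00455 >1
  x=-18.337: |R|=1.00409 >1
  x=-18.040: |R|=1.00049 >1
So |R|<1 on (-18.0000, 0).

(-18.0000,0); λ=-1 ⇒ h* = (18)/1 = 18.0000.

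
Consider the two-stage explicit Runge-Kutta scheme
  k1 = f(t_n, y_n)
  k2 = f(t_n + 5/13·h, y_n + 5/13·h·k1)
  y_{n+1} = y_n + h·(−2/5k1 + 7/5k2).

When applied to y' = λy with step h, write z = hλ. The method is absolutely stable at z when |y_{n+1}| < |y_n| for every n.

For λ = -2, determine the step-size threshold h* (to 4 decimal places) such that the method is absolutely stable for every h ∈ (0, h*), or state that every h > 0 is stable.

Test eqn y'=λy, z=hλ:
  k1=λy_n ⇒ h·k1=z·y_n;  k2=λ(1+5/13z)y_n ⇒ h·k2=z(1+5/13z)y_n
  y_{n+1}/y_n = 1 − 2/5z + 7/5z(1+5/13z) = 1 + z + 7/13z²
  so R(z) = 1 + z + 7/13z².

Boundary: |R(x)|=1, x<0.
x=-1.21: |R|=0.5784
R=1: x+7/13x²=0 ⇒ x=−13/7=-1.8571; min R=1−1/(4·7/13)=0.5357>−1
Confirm numerically:
  x=-1.627: |R|=0.79838 <1
  x=-1.499: |R|=0.71092 <1
  x=-1.488: |R|=0.70423 <1
  x=-1.133: |R|=0.55822 <1
  x=-2.339: |R|=1.60688 >1
  x=-1.965: |R|=1.11412 >1
  x=-1.918: |R|=1.06285 >1
Interval (-1.8571, 0).

(-1.8571,0); λ=-2 ⇒ h* = (13/7)/2 = 0.9286.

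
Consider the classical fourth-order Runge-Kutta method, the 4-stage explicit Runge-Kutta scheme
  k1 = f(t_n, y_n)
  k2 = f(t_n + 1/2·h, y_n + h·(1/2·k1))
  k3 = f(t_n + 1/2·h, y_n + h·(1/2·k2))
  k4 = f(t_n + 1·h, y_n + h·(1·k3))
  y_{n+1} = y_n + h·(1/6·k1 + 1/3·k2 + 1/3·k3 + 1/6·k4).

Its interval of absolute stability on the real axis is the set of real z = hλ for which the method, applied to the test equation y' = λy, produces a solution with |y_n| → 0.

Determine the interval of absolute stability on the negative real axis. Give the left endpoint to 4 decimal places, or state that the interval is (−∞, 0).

On y'=λy, z=hλ:
  order 4, 4-stage ⇒ R(z)=1+z+z^2/2+z^3/6+z^4/24
  (e.g. R(-1.53)=0.27185, |R|=0.27185)

Boundary: |R(x)|=1, x<0.
x=-1.53: |R|=0.2718
|R(-2.91)|=1.2049 |R(-1.5)|=0.2734 |R(-1.03)|=0.3652
Bisect:
  x_lo=-3.1291 |R|=1.6549  x_hi=-0.1618 |R|=0.8506
  mid=-1.64546 |R|=0.27123 →hi
  mid=-2.38730 |R|=0.54805 →hi
  mid=-2.75822 |R|=0.95994 →hi
  mid=-2.94368 |R|=1.26626 →lo
  mid=-2.85095 |R|=1.10358 →lo
  mid=-2.80458 |R|=1.02947 →lo
  mid=-2.78140 |R|=0.99415 →hi
  ...
  [-2.78539,-2.78520] ⇒ x*=-2.7853
Stable set (-2.7853, 0).

z∈(-2.7853,0).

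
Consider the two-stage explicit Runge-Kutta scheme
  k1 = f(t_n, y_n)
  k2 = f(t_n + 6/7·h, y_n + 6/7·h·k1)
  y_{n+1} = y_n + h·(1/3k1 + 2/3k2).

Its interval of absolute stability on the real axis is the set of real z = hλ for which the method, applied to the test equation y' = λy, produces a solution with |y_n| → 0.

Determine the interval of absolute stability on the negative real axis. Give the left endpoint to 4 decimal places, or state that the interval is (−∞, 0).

z∈(-1.7500,0).

With y'=λy (z=hλ):
  k1=λy_n ⇒ h·k1=z·y_n;  k2=λ(1+6/7z)y_n ⇒ h·k2=z(1+6/7z)y_n
  y_{n+1}/y_n = 1 + 1/3z + 2/3z(1+6/7z) = 1 + z + 4/7z²
  R(z) = 1 + z + 4/7z².

Need |R(x)|<1, x<0.
x=-0.33: |R|=0.7322
R=1: x+4/7x²=0 ⇒ x=−7/4=-1.7500; min R=1−1/(4·4/7)=0.5625>−1
Confirm numerically:
  x=-1.473: |R|=0.76685 <1
  x=-1.461: |R|=0.75873 <1
  x=-1.401: |R|=0.72060 <1
  x=-2.227: |R|=1.60702 >1
  x=-2.127: |R|=1.45822 >1
  x=-1.928: |R|=1.19611 >1
So |R|<1 on (-1.7500, 0).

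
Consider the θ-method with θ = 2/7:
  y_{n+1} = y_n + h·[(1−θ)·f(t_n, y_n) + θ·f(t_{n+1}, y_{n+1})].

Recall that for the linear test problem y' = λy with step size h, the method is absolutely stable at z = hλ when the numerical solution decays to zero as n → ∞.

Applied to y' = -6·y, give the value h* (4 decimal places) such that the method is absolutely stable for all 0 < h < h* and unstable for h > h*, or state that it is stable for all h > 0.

With y'=λy (z=hλ):
  y_{n+1} = y_n + z·[5/7·y_n + 2/7·y_{n+1}] ⇒ (1 − 2/7z)y_{n+1} = (1 + 5/7z)y_n
  so R(z) = (1 + 5/7z)/(1 − 2/7z).

Find x<0 with |R(x)|<1.
x=-1.68: |R|=0.1351
R=−1: 1+5/7x = −1+2/7x ⇒ -3/7x=2 ⇒ x=2/(-3/7)=-4.6667
Confirm numerically:
  x=-4.642: |R|=0.99546 <1
  x=-4.164: |R|=0.90162 <1
  x=-2.776: |R|=0.54812 <1
  x=-2.627: |R|=0.50065 <1
  x=-5.027: |R|=1.06339 >1
  x=-4.969: |R|=1.05355 >1
So |R|<1 on (-4.6667, 0).

(-4.6667,0); λ=-6 ⇒ h* = (14/3)/6 = 0.7778.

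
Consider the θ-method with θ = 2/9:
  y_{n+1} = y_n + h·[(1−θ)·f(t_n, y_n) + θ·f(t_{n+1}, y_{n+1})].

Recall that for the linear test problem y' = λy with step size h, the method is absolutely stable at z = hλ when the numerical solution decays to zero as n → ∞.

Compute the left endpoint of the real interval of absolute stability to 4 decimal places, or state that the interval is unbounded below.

left endpoint -3.6000.

Set f=λy, z=hλ:
  y_{n+1} = y_n + z·[7/9·y_n + 2/9·y_{n+1}] ⇒ (1 − 2/9z)y_{n+1} = (1 + 7/9z)y_n
  R(z) = (1 + 7/9z)/(1 − 2/9z).

Need |R(x)|<1, x<0.
x=-0.91: |R|=0.2431
R=−1: 1+7/9x = −1+2/9x ⇒ -5/9x=2 ⇒ x=2/(-5/9)=-3.6000
Confirm numerically:
  x=-3.355: |R|=0.92202 <1
  x=-3.248: |R|=0.88642 <1
  x=-2.840: |R|=0.74114 <1
  x=-3.959: |R|=1.10610 >1
  x=-3.824: |R|=1.06728 >1
  x=-3.792: |R|=1.05789 >1
Stable set (-3.6000, 0).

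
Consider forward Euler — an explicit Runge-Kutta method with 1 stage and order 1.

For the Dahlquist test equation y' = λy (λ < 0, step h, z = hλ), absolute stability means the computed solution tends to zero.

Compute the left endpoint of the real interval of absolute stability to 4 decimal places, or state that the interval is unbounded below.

Set f=λy, z=hλ:
  order 1, 1-stage ⇒ R(z)=1+z
  (e.g. R(-0.84)=0.16000, |R|=0.16000)

Solve |R(x)|<1 on ℝ⁻.
x=-0.84: |R|=0.1600
|R(-1.44)|=0.4400 |R(-1.13)|=0.1300 |R(-0.76)|=0.2400
Bisect:
  x_lo=-2.7151 |R|=1.7151  x_hi=-0.3703 |R|=0.6297
  mid=-1.54271 |R|=0.54271 →hi
  mid=-2.12890 |R|=1.12890 →lo
  mid=-1.83581 |R|=0.83581 →hi
  mid=-1.98235 |R|=0.98235 →hi
  mid=-2.05563 |R|=1.05563 →lo
  mid=-2.01899 |R|=1.01899 →lo
  mid=-2.00067 |R|=1.00067 →lo
  ...
  [-2.00010,-1.99996] ⇒ x*=-2.0000
So |R|<1 on (-2.0000, 0).

left endpoint -2.0000.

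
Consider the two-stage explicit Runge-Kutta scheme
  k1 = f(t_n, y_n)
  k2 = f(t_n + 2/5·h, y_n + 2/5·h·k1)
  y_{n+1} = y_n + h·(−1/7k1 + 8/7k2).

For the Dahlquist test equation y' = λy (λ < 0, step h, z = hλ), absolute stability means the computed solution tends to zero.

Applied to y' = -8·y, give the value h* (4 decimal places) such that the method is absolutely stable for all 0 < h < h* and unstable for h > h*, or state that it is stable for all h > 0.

On y'=λy, z=hλ:
  k1=λy_n ⇒ h·k1=z·y_n;  k2=λ(1+2/5z)y_n ⇒ h·k2=z(1+2/5z)y_n
  y_{n+1}/y_n = 1 − 1/7z + 8/7z(1+2/5z) = 1 + z + 16/35z²
  ⇒ R(z) = 1 + z + 16/35z².

Need |R(x)|<1, x<0.
x=-1.56: |R|=0.5525
R=1: x+16/35x²=0 ⇒ x=−35/16=-2.1875; min R=1−1/(4·16/35)=0.4531>−1
Confirm numerically:
  x=-2.122: |R|=0.93646 <1
  x=-1.995: |R|=0.82444 <1
  x=-0.932: |R|=0.46509 <1
  x=-2.541: |R|=1.41063 >1
  x=-2.499: |R|=1.35586 >1
Interval (-2.1875, 0).

(-2.1875,0); λ=-8 ⇒ h* = (35/16)/8 = 0.2734.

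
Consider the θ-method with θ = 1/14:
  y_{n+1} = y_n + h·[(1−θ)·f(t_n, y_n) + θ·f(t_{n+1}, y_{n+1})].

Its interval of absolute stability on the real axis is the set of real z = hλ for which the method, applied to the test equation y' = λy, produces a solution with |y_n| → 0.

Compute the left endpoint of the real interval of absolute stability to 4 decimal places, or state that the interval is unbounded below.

left endpoint -2.3333.

With y'=λy (z=hλ):
  y_{n+1} = y_n + z·[13/14·y_n + 1/14·y_{n+1}] ⇒ (1 − 1/14z)y_{n+1} = (1 + 13/14z)y_n
  Hence R(z) = (1 + 13/14z)/(1 − 1/14z).

Find x<0 with |R(x)|<1.
x=-1.27: |R|=0.1644
R=−1: 1+13/14x = −1+1/14x ⇒ -6/7x=2 ⇒ x=2/(-6/7)=-2.3333
Confirm numerically:
  x=-1.813: |R|=0.60514 <1
  x=-1.399: |R|=0.27190 <1
  x=-1.136: |R|=0.05074 <1
  x=-2.752: |R|=1.29990 >1
  x=-2.372: |R|=1.02834 >1
Interval (-2.3333, 0).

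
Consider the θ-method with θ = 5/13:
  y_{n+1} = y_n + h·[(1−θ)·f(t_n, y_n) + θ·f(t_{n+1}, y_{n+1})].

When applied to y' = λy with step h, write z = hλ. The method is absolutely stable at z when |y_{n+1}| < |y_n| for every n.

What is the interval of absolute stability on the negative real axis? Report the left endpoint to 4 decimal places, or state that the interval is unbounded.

(-8.6667, 0).

With y'=λy (z=hλ):
  y_{n+1} = y_n + z·[8/13·y_n + 5/13·y_{n+1}] ⇒ (1 − 5/13z)y_{n+1} = (1 + 8/13z)y_n
  ⇒ R(z) = (1 + 8/13z)/(1 − 5/13z).

Boundary: |R(x)|=1, x<0.
x=-0.57: |R|=0.5325
R=−1: 1+8/13x = −1+5/13x ⇒ -3/13x=2 ⇒ x=2/(-3/13)=-8.6667
Confirm numerically:
  x=-6.962: |R|=0.89303 <1
  x=-6.529: |R|=0.85950 <1
  x=-4.198: |R|=0.60559 <1
  x=-8.836: |R|=1.00888 >1
  x=-8.786: |R|=1.00629 >1
  x=-8.708: |R|=1.00219 >1
Interval (-8.6667, 0).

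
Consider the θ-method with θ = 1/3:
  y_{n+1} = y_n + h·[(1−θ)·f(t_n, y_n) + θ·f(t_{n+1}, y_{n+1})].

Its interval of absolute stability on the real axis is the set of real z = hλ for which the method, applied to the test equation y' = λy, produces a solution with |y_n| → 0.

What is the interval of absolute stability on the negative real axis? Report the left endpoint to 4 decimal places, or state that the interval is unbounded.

With y'=λy (z=hλ):
  y_{n+1} = y_n + z·[2/3·y_n + 1/3·y_{n+1}] ⇒ (1 − 1/3z)y_{n+1} = (1 + 2/3z)y_n
  R(z) = (1 + 2/3z)/(1 − 1/3z).

Need |R(x)|<1, x<0.
x=-1.52: |R|=0.0088
R=−1: 1+2/3x = −1+1/3x ⇒ -1/3x=2 ⇒ x=2/(-1/3)=-6.0000
Confirm numerically:
  x=-4.237: |R|=0.75639 <1
  x=-3.114: |R|=0.52797 <1
  x=-2.916: |R|=0.47870 <1
  x=-6.432: |R|=1.04580 >1
  x=-6.350: |R|=1.03743 >1
  x=-6.309: |R|=1.03319 >1
So |R|<1 on (-6.0000, 0).

z∈(-6.0000,0).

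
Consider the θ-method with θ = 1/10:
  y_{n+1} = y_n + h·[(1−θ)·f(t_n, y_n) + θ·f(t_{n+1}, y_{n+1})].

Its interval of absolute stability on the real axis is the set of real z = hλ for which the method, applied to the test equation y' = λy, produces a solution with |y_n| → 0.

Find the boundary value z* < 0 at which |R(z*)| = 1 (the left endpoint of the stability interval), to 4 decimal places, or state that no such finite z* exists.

Set f=λy, z=hλ:
  y_{n+1} = y_n + z·[9/10·y_n + 1/10·y_{n+1}] ⇒ (1 − 1/10z)y_{n+1} = (1 + 9/10z)y_n
  so R(z) = (1 + 9/10z)/(1 − 1/10z).

Boundary: |R(x)|=1, x<0.
x=-0.34: |R|=0.6712
R=−1: 1+9/10x = −1+1/10x ⇒ -4/5x=2 ⇒ x=2/(-4/5)=-2.5000
Confirm numerically:
  x=-2.115: |R|=0.74577 <1
  x=-1.266: |R|=0.12374 <1
  x=-1.181: |R|=0.05626 <1
  x=-3.064: |R|=1.34538 >1
  x=-2.956: |R|=1.28157 >1
  x=-2.760: |R|=1.16301 >1
So |R|<1 on (-2.5000, 0).

left endpoint -2.5000.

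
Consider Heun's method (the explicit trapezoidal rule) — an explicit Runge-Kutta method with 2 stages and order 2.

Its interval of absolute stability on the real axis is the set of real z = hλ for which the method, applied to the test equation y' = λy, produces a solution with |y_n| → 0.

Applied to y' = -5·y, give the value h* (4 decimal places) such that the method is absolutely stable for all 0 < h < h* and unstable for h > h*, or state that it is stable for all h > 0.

(-2.0000,0); λ=-5 ⇒ h* = 0.4000.

With y'=λy (z=hλ):
  order 2, 2-stage ⇒ R(z)=1+z+z^2/2
  (e.g. R(-1.13)=0.50845, |R|=0.50845)

Solve |R(x)|<1 on ℝ⁻.
x=-1.13: |R|=0.5085
|R(-2.05)|=1.0512 |R(-1.5)|=0.6250 |R(-1.03)|=0.5005
Bisect:
  x_lo=-2.7812 |R|=2.0864  x_hi=-0.2923 |R|=0.7504
  mid=-1.53676 |R|=0.64406 →hi
  mid=-2.15899 |R|=1.17163 →lo
  mid=-1.84788 |R|=0.85945 →hi
  mid=-2.00343 |R|=1.00344 →lo
  mid=-1.92565 |R|=0.92842 →hi
  mid=-1.96454 |R|=0.96517 →hi
  mid=-1.98399 |R|=0.98412 →hi
  mid=-1.99371 |R|=0.99373 →hi
  ...
  [-2.00009,-1.99994] ⇒ x*=-2.0000
Interval (-2.0000, 0).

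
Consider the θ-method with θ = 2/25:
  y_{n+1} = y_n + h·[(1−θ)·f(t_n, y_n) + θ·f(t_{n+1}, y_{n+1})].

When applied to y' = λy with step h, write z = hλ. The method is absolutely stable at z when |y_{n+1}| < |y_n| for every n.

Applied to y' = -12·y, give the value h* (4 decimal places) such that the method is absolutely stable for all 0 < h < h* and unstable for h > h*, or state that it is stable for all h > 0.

(-2.3810,0); λ=-12 ⇒ h* = (50/21)/12 = 0.1984.

Set f=λy, z=hλ:
  y_{n+1} = y_n + z·[23/25·y_n + 2/25·y_{n+1}] ⇒ (1 − 2/25z)y_{n+1} = (1 + 23/25z)y_n
  R(z) = (1 + 23/25z)/(1 − 2/25z).

Boundary: |R(x)|=1, x<0.
x=-1.32: |R|=0.1939
R=−1: 1+23/25x = −1+2/25x ⇒ -21/25x=2 ⇒ x=2/(-21/25)=-2.3810
Confirm numerically:
  x=-2.359: |R|=0.98449 <1
  x=-2.221: |R|=0.88591 <1
  x=-2.025: |R|=0.74269 <1
  x=-1.255: |R|=0.14049 <1
  x=-2.562: |R|=1.12621 >1
  x=-2.553: |R|=1.12001 >1
So |R|<1 on (-2.3810, 0).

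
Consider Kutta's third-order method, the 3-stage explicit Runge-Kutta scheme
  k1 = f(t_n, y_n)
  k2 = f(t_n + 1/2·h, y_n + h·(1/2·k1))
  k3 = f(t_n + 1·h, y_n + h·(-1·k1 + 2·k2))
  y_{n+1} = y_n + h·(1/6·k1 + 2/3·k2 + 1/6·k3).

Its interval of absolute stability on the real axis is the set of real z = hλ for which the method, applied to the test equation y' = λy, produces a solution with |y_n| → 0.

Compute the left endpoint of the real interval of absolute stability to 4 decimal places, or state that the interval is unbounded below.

Set f=λy, z=hλ:
  order 3, 3-stage ⇒ R(z)=1+z+z^2/2+z^3/6
  (e.g. R(-0.92)=0.37342, |R|=0.37342)

Find x<0 with |R(x)|<1.
x=-0.92: |R|=0.3734
|R(-1.75)|=0.1120 |R(-1.72)|=0.0889 |R(-0.93)|=0.3684
Bisect:
  x_lo=-3.0747 |R|=2.1923  x_hi=-0.1902 |R|=0.8267
  mid=-1.63244 |R|=0.02505 →hi
  mid=-2.35356 |R|=0.75676 →hi
  mid=-2.71412 |R|=1.36314 →lo
  mid=-2.53384 |R|=1.03502 →lo
  mid=-2.44370 |R|=0.89003 →hi
  mid=-2.48877 |R|=0.96101 →hi
  mid=-2.51131 |R|=0.99764 →hi
  ...
  [-2.51289,-2.51271] ⇒ x*=-2.5127
So |R|<1 on (-2.5127, 0).

z* = -2.5127.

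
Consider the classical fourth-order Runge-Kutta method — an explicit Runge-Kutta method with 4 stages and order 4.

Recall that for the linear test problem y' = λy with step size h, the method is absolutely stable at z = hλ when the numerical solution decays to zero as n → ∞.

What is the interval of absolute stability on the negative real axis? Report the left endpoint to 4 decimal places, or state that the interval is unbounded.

On y'=λy, z=hλ:
  order 4, 4-stage ⇒ R(z)=1+z+z^2/2+z^3/6+z^4/24
  (e.g. R(-1.01)=0.37169, |R|=0.37169)

Find x<0 with |R(x)|<1.
x=-1.01: |R|=0.3717
|R(-2.96)|=1.2970 |R(-2.7)|=0.8788 |R(-0.58)|=0.5604
Bisect:
  x_lo=-3.5649 |R|=2.9680  x_hi=-0.1872 |R|=0.8293
  mid=-1.87606 |R|=0.29939 →hi
  mid=-2.72048 |R|=0.90660 →hi
  mid=-3.14269 |R|=1.68681 →lo
  mid=-2.93158 |R|=1.24391 →lo
  mid=-2.82603 |R|=1.06318 →lo
  mid=-2.77326 |R|=0.98200 →hi
  mid=-2.79964 |R|=1.02185 →lo
  ...
  [-2.78542,-2.78521] ⇒ x*=-2.7853
Interval (-2.7853, 0).

(-2.7853, 0).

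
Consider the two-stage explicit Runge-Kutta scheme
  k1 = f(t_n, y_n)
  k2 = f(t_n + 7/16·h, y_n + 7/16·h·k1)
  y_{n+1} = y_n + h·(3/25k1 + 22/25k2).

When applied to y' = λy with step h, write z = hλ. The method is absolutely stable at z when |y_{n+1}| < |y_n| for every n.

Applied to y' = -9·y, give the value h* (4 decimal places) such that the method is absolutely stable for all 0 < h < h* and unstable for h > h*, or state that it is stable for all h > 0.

(-2.5974,0); λ=-9 ⇒ h* = (200/77)/9 = 0.2886.

On y'=λy, z=hλ:
  k1=λy_n ⇒ h·k1=z·y_n;  k2=λ(1+7/16z)y_n ⇒ h·k2=z(1+7/16z)y_n
  y_{n+1}/y_n = 1 + 3/25z + 22/25z(1+7/16z) = 1 + z + 77/200z²
  Hence R(z) = 1 + z + 77/200z².

Find x<0 with |R(x)|<1.
x=-0.78: |R|=0.4542
R=1: x+77/200x²=0 ⇒ x=−200/77=-2.5974; min R=1−1/(4·77/200)=0.3506>−1
Confirm numerically:
  x=-2.510: |R|=0.91554 <1
  x=-1.998: |R|=0.53892 <1
  x=-1.689: |R|=0.40930 <1
  x=-1.606: |R|=0.38701 <1
  x=-2.936: |R|=1.38274 >1
  x=-2.781: |R|=1.19657 >1
Stable set (-2.5974, 0).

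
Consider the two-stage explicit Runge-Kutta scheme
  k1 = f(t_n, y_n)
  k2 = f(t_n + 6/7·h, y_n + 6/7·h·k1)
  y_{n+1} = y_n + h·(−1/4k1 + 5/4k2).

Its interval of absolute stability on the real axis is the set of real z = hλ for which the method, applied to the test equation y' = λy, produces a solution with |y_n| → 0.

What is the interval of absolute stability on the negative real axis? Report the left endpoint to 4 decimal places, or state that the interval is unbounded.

On y'=λy, z=hλ:
  k1=λy_n ⇒ h·k1=z·y_n;  k2=λ(1+6/7z)y_n ⇒ h·k2=z(1+6/7z)y_n
  y_{n+1}/y_n = 1 − 1/4z + 5/4z(1+6/7z) = 1 + z + 15/14z²
  ⇒ R(z) = 1 + z + 15/14z².

Boundary: |R(x)|=1, x<0.
x=-1.31: |R|=1.5287
R=1: x+15/14x²=0 ⇒ x=−14/15=-0.9333; min R=1−1/(4·15/14)=0.7667>−1
Confirm numerically:
  x=-0.827: |R|=0.90578 <1
  x=-0.526: |R|=0.77044 <1
  x=-0.424: |R|=0.76862 <1
  x=-1.494: |R|=1.89747 >1
  x=-1.151: |R|=1.26843 >1
Interval (-0.9333, 0).

(-0.9333, 0).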